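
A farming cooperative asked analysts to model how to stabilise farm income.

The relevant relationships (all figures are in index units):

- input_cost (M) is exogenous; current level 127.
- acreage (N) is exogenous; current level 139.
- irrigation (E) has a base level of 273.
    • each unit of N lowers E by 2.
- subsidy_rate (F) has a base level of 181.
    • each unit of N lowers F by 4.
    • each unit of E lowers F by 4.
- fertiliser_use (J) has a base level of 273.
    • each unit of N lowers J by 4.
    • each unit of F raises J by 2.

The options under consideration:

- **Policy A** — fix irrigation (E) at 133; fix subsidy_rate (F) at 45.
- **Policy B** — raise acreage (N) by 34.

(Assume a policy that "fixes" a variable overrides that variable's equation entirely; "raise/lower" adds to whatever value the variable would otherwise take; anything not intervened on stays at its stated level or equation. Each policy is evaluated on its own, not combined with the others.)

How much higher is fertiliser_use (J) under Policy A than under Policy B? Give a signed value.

Policy A (E := 133, F := 45):
  N = 139
  E = 133
  F = 45
  J = 273 − 4·139 + 2·45 = -193
Policy B (N + 34):
  N = 139 + 34 = 173
  E = 273 − 2·173 = -73
  F = 181 − 4·173 − 4·(-73) = -219
  J = 273 − 4·173 + 2·(-219) = -857
J: -193 − (-857) = 664

664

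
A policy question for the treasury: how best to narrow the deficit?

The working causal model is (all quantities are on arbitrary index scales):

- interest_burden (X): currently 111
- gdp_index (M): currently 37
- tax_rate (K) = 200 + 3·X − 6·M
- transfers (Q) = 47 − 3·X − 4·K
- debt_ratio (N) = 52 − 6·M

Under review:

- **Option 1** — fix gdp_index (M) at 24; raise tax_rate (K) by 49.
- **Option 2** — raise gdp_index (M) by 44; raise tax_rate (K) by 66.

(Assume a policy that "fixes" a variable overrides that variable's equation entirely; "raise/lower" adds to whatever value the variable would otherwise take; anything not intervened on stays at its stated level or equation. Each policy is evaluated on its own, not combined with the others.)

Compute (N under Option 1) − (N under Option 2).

342

Option 1 (M := 24, K + 49):
  M = 24
  N = 52 − 6·24 = -92
Option 2 (M + 44, K + 66):
  M = 37 + 44 = 81
  N = 52 − 6·81 = -434
N: -92 − (-434) = 342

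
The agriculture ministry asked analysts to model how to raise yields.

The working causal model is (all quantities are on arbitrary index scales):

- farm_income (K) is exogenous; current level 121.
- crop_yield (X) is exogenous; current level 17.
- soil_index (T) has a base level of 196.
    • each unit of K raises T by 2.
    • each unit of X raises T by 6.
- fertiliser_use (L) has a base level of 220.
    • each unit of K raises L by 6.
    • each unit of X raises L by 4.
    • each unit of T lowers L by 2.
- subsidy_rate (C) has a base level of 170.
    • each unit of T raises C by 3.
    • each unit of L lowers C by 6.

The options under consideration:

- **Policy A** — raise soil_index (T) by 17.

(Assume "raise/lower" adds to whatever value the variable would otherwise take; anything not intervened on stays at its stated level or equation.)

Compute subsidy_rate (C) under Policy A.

2441

Policy A (T + 17):
  K = 121
  X = 17
  T = 196 + 2·121 + 6·17 (+17 from intervention) = 557
  L = 220 + 6·121 + 4·17 − 2·557 = -100
  C = 170 + 3·557 − 6·(-100) = 2441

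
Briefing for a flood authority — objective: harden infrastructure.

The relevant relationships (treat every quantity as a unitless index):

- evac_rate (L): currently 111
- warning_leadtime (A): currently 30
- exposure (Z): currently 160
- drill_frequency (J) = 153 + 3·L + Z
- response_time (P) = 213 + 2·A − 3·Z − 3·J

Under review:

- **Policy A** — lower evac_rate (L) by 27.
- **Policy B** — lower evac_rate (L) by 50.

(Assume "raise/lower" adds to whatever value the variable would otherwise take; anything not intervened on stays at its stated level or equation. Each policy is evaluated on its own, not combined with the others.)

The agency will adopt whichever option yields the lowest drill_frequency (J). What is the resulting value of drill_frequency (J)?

496

Policy A (L − 27):
  L = 111 − 27 = 84
  Z = 160
  J = 153 + 3·84 + 160 = 565
Policy B (L − 50):
  L = 111 − 50 = 61
  Z = 160
  J = 153 + 3·61 + 160 = 496
Comparing — Policy A: J=565, Policy B: J=496. Lowest is 496 (Policy B).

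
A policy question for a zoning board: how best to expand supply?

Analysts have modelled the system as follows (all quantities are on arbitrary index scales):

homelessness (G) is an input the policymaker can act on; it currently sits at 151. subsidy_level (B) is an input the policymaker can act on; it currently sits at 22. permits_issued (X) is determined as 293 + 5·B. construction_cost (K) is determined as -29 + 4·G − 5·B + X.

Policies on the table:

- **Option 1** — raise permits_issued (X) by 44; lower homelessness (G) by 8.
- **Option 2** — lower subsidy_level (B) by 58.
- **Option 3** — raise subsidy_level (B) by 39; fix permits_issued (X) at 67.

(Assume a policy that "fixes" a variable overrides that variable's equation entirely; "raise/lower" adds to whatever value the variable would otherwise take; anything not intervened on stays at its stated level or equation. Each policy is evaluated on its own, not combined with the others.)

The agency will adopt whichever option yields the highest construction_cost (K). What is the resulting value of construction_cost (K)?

Option 1 (X + 44, G − 8):
  G = 151 − 8 = 143
  B = 22
  X = 293 + 5·22 (+44 from intervention) = 447
  K = -29 + 4·143 − 5·22 + 447 = 880
Option 2 (B − 58):
  G = 151
  B = 22 − 58 = -36
  X = 293 + 5·(-36) = 113
  K = -29 + 4·151 − 5·(-36) + 113 = 868
Option 3 (B + 39, X := 67):
  G = 151
  B = 22 + 39 = 61
  X = 67
  K = -29 + 4·151 − 5·61 + 67 = 337
Comparing — Option 1: K=880, Option 2: K=868, Option 3: K=337. Highest is 880 (Option 1).

880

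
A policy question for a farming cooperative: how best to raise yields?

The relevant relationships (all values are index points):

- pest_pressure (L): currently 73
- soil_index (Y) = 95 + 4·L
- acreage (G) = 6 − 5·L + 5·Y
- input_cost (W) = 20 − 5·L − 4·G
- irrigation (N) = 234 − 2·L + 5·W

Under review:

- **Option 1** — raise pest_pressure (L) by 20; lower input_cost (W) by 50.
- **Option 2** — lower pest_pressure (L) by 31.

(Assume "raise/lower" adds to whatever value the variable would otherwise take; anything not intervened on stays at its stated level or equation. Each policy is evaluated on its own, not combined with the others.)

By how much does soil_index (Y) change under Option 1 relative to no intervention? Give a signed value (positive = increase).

80

Baseline:
  L = 73
  Y = 95 + 4·73 = 387
Option 1 (L + 20, W − 50):
  L = 73 + 20 = 93
  Y = 95 + 4·93 = 467
Change in Y: 467 − 387 = 80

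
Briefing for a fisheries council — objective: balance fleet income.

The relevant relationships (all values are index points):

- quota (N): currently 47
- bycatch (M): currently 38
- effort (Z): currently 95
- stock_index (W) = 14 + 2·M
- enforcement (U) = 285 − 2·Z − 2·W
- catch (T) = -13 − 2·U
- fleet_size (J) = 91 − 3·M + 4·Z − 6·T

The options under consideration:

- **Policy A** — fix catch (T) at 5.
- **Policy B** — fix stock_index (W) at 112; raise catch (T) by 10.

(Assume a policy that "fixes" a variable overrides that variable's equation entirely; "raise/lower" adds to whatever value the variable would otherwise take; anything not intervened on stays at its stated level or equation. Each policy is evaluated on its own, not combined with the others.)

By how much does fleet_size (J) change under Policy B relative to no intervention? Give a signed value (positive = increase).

Baseline:
  M = 38
  Z = 95
  W = 14 + 2·38 = 90
  U = 285 − 2·95 − 2·90 = -85
  T = -13 − 2·(-85) = 157
  J = 91 − 3·38 + 4·95 − 6·157 = -585
Policy B (W := 112, T + 10):
  M = 38
  Z = 95
  W = 112
  U = 285 − 2·95 − 2·112 = -129
  T = -13 − 2·(-129) (+10 from intervention) = 255
  J = 91 − 3·38 + 4·95 − 6·255 = -1173
Change in J: -1173 − (-585) = -588

-588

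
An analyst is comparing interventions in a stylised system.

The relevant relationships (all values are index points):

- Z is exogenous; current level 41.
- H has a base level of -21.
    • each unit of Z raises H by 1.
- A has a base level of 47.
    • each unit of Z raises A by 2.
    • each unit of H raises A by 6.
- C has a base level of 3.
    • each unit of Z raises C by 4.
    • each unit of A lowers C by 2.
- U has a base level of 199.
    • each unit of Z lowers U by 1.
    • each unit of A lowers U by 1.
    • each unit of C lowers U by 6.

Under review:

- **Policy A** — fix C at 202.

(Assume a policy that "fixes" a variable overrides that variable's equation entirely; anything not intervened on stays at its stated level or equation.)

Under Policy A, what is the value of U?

-1303

Policy A (C := 202):
  Z = 41
  H = -21 + 41 = 20
  A = 47 + 2·41 + 6·20 = 249
  C = 202
  U = 199 − 41 − 249 − 6·202 = -1303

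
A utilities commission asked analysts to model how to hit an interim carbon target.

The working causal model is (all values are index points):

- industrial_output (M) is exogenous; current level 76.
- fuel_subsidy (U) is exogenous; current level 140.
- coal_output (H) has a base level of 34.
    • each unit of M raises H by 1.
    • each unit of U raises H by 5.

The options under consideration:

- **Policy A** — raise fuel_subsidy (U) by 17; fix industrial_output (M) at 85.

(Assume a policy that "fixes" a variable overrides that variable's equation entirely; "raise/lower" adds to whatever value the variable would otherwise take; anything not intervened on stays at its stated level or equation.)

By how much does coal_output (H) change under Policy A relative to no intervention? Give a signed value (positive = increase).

94

Baseline:
  M = 76
  U = 140
  H = 34 + 76 + 5·140 = 810
Policy A (U + 17, M := 85):
  M = 85
  U = 140 + 17 = 157
  H = 34 + 85 + 5·157 = 904
Change in H: 904 − 810 = 94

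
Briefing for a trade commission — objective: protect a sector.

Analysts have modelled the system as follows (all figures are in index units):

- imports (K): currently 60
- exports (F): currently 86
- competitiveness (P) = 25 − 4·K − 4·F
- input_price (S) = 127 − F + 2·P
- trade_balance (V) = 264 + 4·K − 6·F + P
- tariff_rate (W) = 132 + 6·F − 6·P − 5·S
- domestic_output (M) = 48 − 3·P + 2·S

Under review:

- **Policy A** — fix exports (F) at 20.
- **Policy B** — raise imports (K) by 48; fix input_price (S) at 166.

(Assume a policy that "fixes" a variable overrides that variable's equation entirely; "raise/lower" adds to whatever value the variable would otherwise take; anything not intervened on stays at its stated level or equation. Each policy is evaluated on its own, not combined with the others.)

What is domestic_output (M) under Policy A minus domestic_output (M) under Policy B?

Policy A (F := 20):
  K = 60
  F = 20
  P = 25 − 4·60 − 4·20 = -295
  S = 127 − 20 + 2·(-295) = -483
  M = 48 − 3·(-295) + 2·(-483) = -33
Policy B (K + 48, S := 166):
  K = 60 + 48 = 108
  F = 86
  P = 25 − 4·108 − 4·86 = -751
  S = 166
  M = 48 − 3·(-751) + 2·166 = 2633
M: -33 − 2633 = -2666

-2666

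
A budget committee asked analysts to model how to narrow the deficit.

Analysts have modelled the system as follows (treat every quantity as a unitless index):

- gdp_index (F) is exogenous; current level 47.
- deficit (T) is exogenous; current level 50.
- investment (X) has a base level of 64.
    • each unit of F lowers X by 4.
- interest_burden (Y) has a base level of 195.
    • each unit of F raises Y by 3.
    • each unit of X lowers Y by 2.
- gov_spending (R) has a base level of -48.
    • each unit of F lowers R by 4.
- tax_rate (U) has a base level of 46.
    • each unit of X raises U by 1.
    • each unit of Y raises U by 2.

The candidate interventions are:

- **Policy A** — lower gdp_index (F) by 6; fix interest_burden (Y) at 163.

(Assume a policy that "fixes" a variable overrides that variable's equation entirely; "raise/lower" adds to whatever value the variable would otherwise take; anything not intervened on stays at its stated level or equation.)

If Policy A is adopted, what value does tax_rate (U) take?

272

Policy A (F − 6, Y := 163):
  F = 47 − 6 = 41
  X = 64 − 4·41 = -100
  Y = 163
  U = 46 + (-100) + 2·163 = 272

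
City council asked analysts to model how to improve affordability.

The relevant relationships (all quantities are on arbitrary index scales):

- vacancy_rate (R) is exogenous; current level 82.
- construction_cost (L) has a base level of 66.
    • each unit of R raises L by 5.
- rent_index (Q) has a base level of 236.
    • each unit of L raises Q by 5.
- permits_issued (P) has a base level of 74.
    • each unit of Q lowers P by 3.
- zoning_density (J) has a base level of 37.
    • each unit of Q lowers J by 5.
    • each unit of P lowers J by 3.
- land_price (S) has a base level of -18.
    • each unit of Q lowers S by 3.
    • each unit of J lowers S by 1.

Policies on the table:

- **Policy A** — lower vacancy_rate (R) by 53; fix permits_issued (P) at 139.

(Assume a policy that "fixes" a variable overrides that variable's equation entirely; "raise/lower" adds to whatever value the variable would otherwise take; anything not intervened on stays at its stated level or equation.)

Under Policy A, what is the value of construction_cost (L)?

211

Policy A (R − 53, P := 139):
  R = 82 − 53 = 29
  L = 66 + 5·29 = 211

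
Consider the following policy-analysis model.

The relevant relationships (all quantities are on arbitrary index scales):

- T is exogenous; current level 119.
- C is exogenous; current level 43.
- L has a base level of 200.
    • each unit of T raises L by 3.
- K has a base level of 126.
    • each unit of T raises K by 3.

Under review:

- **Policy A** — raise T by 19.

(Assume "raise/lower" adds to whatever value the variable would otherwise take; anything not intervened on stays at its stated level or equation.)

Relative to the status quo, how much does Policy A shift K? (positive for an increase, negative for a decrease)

Baseline:
  T = 119
  K = 126 + 3·119 = 483
Policy A (T + 19):
  T = 119 + 19 = 138
  K = 126 + 3·138 = 540
Change in K: 540 − 483 = 57

57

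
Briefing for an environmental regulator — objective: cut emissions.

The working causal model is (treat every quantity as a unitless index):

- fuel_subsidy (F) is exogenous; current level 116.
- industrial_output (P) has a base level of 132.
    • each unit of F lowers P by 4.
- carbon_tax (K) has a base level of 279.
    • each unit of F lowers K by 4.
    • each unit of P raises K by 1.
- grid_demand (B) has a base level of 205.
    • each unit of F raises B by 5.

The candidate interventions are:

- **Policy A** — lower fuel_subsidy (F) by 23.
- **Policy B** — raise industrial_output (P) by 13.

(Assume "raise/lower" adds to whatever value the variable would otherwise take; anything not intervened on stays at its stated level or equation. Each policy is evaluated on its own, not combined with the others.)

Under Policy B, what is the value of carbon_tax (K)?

Policy B (P + 13):
  F = 116
  P = 132 − 4·116 (+13 from intervention) = -319
  K = 279 − 4·116 + (-319) = -504

-504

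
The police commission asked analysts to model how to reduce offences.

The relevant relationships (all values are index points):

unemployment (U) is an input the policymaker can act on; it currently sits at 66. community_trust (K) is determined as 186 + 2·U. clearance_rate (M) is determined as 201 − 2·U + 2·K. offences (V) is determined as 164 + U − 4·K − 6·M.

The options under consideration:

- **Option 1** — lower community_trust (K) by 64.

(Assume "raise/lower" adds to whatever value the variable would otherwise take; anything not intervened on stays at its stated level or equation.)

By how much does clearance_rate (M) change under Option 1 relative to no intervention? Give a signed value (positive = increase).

Baseline:
  U = 66
  K = 186 + 2·66 = 318
  M = 201 − 2·66 + 2·318 = 705
Option 1 (K − 64):
  U = 66
  K = 186 + 2·66 (−64 from intervention) = 254
  M = 201 − 2·66 + 2·254 = 577
Change in M: 577 − 705 = -128

-128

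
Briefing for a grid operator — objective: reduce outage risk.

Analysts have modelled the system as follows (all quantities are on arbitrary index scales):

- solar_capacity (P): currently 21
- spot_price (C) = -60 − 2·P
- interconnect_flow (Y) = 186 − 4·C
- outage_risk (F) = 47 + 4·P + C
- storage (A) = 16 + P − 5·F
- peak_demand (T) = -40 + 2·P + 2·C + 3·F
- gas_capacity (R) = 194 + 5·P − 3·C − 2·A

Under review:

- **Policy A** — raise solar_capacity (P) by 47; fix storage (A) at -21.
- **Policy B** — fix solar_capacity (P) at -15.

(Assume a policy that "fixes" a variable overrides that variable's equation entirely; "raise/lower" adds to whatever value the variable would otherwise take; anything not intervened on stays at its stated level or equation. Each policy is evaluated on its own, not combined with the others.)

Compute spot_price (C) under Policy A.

Policy A (P + 47, A := -21):
  P = 21 + 47 = 68
  C = -60 − 2·68 = -196

-196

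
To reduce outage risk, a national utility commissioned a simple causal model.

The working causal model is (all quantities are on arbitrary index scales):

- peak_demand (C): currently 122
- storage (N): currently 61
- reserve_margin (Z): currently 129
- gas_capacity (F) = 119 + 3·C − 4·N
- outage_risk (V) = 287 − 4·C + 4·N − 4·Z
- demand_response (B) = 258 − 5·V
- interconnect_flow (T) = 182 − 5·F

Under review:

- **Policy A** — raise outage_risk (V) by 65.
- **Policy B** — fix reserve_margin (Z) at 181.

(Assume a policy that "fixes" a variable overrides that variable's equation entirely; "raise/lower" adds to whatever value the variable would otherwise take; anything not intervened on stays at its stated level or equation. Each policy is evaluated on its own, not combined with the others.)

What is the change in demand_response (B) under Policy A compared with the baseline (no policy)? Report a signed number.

-325

Baseline:
  C = 122
  N = 61
  Z = 129
  V = 287 − 4·122 + 4·61 − 4·129 = -473
  B = 258 − 5·(-473) = 2623
Policy A (V + 65):
  C = 122
  N = 61
  Z = 129
  V = 287 − 4·122 + 4·61 − 4·129 (+65 from intervention) = -408
  B = 258 − 5·(-408) = 2298
Change in B: 2298 − 2623 = -325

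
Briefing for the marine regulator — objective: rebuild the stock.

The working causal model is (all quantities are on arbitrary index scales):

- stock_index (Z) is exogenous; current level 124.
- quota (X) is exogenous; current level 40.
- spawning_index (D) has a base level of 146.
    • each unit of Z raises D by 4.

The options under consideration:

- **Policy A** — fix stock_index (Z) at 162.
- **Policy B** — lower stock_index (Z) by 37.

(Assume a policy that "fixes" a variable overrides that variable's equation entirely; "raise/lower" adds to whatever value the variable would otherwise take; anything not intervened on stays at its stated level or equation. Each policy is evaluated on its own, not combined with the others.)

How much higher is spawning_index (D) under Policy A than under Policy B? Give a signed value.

300

Policy A (Z := 162):
  Z = 162
  D = 146 + 4·162 = 794
Policy B (Z − 37):
  Z = 124 − 37 = 87
  D = 146 + 4·87 = 494
D: 794 − 494 = 300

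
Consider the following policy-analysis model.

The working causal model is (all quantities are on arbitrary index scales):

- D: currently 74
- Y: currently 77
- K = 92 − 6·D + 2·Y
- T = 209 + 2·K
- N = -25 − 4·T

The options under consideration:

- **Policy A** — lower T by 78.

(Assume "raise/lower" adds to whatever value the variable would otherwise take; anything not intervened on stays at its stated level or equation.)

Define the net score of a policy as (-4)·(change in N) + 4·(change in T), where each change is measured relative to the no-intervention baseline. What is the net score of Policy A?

-1560

Baseline:
  D = 74
  Y = 77
  K = 92 − 6·74 + 2·77 = -198
  T = 209 + 2·(-198) = -187
  N = -25 − 4·(-187) = 723
Policy A (T − 78):
  D = 74
  Y = 77
  K = 92 − 6·74 + 2·77 = -198
  T = 209 + 2·(-198) (−78 from intervention) = -265
  N = -25 − 4·(-265) = 1035
ΔN = 1035 − 723 = 312; ΔT = -265 − (-187) = -78
Score = (-4)·312 + 4·(-78) = -1560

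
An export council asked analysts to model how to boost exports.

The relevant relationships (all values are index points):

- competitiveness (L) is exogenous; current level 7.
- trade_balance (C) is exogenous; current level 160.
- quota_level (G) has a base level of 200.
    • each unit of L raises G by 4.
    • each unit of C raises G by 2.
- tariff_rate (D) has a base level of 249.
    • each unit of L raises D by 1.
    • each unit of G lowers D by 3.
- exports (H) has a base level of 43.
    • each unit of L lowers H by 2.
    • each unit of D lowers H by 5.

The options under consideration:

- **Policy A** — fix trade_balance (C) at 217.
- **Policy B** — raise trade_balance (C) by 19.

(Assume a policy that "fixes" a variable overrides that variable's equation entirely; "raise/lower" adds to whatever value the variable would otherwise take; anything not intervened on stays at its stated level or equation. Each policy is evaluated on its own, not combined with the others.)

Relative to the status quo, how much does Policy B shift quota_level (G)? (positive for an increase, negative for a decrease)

38

Baseline:
  L = 7
  C = 160
  G = 200 + 4·7 + 2·160 = 548
Policy B (C + 19):
  L = 7
  C = 160 + 19 = 179
  G = 200 + 4·7 + 2·179 = 586
Change in G: 586 − 548 = 38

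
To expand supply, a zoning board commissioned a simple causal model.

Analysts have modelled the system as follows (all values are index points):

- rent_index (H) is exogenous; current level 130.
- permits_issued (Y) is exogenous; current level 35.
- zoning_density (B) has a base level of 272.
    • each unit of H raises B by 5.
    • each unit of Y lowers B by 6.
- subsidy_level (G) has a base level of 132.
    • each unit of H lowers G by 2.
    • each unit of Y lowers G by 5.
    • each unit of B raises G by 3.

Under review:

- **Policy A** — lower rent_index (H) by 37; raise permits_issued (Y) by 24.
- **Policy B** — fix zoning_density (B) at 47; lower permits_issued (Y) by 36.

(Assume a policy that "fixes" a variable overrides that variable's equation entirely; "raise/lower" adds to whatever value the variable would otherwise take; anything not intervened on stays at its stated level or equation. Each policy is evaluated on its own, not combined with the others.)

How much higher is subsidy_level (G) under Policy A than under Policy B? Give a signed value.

Policy A (H − 37, Y + 24):
  H = 130 − 37 = 93
  Y = 35 + 24 = 59
  B = 272 + 5·93 − 6·59 = 383
  G = 132 − 2·93 − 5·59 + 3·383 = 800
Policy B (B := 47, Y − 36):
  H = 130
  Y = 35 − 36 = -1
  B = 47
  G = 132 − 2·130 − 5·(-1) + 3·47 = 18
G: 800 − 18 = 782

782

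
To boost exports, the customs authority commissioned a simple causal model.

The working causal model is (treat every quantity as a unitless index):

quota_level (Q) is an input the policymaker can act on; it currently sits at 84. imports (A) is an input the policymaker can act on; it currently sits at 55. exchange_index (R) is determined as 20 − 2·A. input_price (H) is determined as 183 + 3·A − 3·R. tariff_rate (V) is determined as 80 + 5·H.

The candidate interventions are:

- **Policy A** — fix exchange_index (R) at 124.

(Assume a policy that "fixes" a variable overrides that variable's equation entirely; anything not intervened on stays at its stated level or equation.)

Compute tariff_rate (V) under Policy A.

-40

Policy A (R := 124):
  A = 55
  R = 124
  H = 183 + 3·55 − 3·124 = -24
  V = 80 + 5·(-24) = -40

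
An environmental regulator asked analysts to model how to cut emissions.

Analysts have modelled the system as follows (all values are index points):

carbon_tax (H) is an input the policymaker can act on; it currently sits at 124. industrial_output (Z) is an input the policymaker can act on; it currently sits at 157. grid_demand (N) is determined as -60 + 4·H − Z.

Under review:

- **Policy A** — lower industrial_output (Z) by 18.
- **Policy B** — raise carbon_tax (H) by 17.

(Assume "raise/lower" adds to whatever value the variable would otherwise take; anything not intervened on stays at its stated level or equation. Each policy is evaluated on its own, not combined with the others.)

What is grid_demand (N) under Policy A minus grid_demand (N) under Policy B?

-50

Policy A (Z − 18):
  H = 124
  Z = 157 − 18 = 139
  N = -60 + 4·124 − 139 = 297
Policy B (H + 17):
  H = 124 + 17 = 141
  Z = 157
  N = -60 + 4·141 − 157 = 347
N: 297 − 347 = -50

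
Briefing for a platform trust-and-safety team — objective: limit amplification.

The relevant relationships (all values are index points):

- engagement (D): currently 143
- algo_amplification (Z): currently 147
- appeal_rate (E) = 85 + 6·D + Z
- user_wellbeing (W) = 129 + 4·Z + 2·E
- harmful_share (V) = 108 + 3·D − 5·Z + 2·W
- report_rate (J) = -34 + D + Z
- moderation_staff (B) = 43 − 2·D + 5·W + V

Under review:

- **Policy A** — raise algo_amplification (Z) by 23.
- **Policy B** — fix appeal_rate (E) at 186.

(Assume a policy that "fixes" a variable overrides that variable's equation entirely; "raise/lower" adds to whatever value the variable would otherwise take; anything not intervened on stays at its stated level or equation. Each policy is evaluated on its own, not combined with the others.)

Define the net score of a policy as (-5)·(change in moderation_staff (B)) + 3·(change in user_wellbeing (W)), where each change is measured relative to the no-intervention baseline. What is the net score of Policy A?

Baseline:
  D = 143
  Z = 147
  E = 85 + 6·143 + 147 = 1090
  W = 129 + 4·147 + 2·1090 = 2897
  V = 108 + 3·143 − 5·147 + 2·2897 = 5596
  B = 43 − 2·143 + 5·2897 + 5596 = 19838
Policy A (Z + 23):
  D = 143
  Z = 147 + 23 = 170
  E = 85 + 6·143 + 170 = 1113
  W = 129 + 4·170 + 2·1113 = 3035
  V = 108 + 3·143 − 5·170 + 2·3035 = 5757
  B = 43 − 2·143 + 5·3035 + 5757 = 20689
ΔB = 20689 − 19838 = 851; ΔW = 3035 − 2897 = 138
Score = (-5)·851 + 3·138 = -3841

-3841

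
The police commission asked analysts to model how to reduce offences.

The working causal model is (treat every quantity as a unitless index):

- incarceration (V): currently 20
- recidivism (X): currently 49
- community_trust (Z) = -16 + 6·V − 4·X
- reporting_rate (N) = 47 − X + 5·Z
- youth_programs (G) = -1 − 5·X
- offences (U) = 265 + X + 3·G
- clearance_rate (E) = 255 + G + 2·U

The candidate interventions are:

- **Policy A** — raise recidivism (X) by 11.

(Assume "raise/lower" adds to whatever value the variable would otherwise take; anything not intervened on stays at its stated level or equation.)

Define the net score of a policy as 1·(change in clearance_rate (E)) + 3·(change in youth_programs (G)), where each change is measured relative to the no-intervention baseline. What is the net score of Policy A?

-528

Baseline:
  X = 49
  G = -1 − 5·49 = -246
  U = 265 + 49 + 3·(-246) = -424
  E = 255 + (-246) + 2·(-424) = -839
Policy A (X + 11):
  X = 49 + 11 = 60
  G = -1 − 5·60 = -301
  U = 265 + 60 + 3·(-301) = -578
  E = 255 + (-301) + 2·(-578) = -1202
ΔE = -1202 − (-839) = -363; ΔG = -301 − (-246) = -55
Score = 1·(-363) + 3·(-55) = -528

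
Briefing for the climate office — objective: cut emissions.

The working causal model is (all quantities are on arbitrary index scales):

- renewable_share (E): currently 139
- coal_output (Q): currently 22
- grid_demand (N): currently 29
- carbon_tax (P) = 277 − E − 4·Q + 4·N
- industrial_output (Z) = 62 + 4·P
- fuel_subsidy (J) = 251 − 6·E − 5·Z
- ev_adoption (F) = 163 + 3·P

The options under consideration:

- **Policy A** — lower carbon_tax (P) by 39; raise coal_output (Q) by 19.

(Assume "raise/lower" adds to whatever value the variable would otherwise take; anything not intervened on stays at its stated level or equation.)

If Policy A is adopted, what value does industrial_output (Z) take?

Policy A (P − 39, Q + 19):
  E = 139
  Q = 22 + 19 = 41
  N = 29
  P = 277 − 139 − 4·41 + 4·29 (−39 from intervention) = 51
  Z = 62 + 4·51 = 266

266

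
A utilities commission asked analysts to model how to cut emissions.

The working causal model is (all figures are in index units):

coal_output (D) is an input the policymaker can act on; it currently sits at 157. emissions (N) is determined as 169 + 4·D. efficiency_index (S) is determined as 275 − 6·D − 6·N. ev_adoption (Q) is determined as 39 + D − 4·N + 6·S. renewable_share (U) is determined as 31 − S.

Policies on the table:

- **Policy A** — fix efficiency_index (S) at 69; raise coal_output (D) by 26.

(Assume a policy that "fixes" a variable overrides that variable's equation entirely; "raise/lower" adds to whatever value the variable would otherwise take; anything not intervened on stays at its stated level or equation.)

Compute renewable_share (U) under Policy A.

Policy A (S := 69, D + 26):
  D = 157 + 26 = 183
  N = 169 + 4·183 = 901
  S = 69
  U = 31 − 69 = -38

-38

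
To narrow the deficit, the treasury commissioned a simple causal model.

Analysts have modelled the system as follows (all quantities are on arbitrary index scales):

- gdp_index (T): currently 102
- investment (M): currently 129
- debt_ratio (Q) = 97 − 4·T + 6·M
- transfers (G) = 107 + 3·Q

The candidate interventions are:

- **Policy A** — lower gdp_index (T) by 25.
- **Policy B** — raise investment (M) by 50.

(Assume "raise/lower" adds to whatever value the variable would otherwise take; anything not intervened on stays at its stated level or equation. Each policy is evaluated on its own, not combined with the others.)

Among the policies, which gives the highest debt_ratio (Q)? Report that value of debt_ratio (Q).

Policy A (T − 25):
  T = 102 − 25 = 77
  M = 129
  Q = 97 − 4·77 + 6·129 = 563
Policy B (M + 50):
  T = 102
  M = 129 + 50 = 179
  Q = 97 − 4·102 + 6·179 = 763
Comparing — Policy A: Q=563, Policy B: Q=763. Highest is 763 (Policy B).

763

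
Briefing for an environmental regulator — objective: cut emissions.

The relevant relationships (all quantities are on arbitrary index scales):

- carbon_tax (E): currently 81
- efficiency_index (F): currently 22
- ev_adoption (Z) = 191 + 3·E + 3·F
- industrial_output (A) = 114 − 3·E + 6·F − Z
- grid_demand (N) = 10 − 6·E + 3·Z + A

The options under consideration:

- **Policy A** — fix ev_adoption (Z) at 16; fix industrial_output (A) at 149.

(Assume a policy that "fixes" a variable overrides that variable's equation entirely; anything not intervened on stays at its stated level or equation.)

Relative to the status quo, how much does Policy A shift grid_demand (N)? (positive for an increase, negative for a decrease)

Baseline:
  E = 81
  F = 22
  Z = 191 + 3·81 + 3·22 = 500
  A = 114 − 3·81 + 6·22 − 500 = -497
  N = 10 − 6·81 + 3·500 + (-497) = 527
Policy A (Z := 16, A := 149):
  E = 81
  F = 22
  Z = 16
  A = 149
  N = 10 − 6·81 + 3·16 + 149 = -279
Change in N: -279 − 527 = -806

-806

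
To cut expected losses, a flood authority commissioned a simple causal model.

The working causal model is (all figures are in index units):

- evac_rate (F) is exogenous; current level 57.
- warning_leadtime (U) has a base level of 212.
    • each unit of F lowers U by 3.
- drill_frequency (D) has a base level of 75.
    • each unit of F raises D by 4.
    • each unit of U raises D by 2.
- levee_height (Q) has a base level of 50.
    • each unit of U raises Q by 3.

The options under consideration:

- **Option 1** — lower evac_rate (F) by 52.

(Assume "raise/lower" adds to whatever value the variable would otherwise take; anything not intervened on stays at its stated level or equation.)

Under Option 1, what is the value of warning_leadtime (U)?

Option 1 (F − 52):
  F = 57 − 52 = 5
  U = 212 − 3·5 = 197

197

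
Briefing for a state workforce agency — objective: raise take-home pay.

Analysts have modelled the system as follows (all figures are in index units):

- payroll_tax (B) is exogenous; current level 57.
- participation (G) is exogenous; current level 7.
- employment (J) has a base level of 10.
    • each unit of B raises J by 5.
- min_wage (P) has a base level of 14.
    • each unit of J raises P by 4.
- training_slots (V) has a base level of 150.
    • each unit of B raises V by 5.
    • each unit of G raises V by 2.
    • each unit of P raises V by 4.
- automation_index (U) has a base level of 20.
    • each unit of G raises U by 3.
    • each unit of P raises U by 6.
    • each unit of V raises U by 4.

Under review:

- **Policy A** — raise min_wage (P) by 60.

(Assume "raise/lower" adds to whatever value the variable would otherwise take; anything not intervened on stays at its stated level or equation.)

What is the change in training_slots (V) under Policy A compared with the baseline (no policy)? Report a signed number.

Baseline:
  B = 57
  G = 7
  J = 10 + 5·57 = 295
  P = 14 + 4·295 = 1194
  V = 150 + 5·57 + 2·7 + 4·1194 = 5225
Policy A (P + 60):
  B = 57
  G = 7
  J = 10 + 5·57 = 295
  P = 14 + 4·295 (+60 from intervention) = 1254
  V = 150 + 5·57 + 2·7 + 4·1254 = 5465
Change in V: 5465 − 5225 = 240

240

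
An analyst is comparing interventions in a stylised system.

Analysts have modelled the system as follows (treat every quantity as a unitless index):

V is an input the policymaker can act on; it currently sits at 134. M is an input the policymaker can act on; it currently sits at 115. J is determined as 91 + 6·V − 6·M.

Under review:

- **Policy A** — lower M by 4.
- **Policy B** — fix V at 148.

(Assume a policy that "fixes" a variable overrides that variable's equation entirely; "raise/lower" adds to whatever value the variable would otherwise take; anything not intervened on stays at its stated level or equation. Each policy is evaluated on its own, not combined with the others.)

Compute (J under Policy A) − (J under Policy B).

Policy A (M − 4):
  V = 134
  M = 115 − 4 = 111
  J = 91 + 6·134 − 6·111 = 229
Policy B (V := 148):
  V = 148
  M = 115
  J = 91 + 6·148 − 6·115 = 289
J: 229 − 289 = -60

-60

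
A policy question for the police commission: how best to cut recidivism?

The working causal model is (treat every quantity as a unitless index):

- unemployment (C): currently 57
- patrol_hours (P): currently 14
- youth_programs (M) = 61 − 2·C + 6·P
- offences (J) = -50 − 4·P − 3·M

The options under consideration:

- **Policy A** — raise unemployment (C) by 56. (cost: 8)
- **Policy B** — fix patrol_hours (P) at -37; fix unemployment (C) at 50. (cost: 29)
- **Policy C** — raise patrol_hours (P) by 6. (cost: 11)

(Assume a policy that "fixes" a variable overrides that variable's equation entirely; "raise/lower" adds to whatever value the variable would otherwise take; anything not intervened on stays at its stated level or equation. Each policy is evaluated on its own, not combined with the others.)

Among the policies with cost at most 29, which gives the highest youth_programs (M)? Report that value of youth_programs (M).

67

Policy A (C + 56):
  C = 57 + 56 = 113
  P = 14
  M = 61 − 2·113 + 6·14 = -81
Policy B (P := -37, C := 50):
  C = 50
  P = -37
  M = 61 − 2·50 + 6·(-37) = -261
Policy C (P + 6):
  C = 57
  P = 14 + 6 = 20
  M = 61 − 2·57 + 6·20 = 67
Comparing — Policy A: M=-81, Policy B: M=-261, Policy C: M=67. Highest is 67 (Policy C).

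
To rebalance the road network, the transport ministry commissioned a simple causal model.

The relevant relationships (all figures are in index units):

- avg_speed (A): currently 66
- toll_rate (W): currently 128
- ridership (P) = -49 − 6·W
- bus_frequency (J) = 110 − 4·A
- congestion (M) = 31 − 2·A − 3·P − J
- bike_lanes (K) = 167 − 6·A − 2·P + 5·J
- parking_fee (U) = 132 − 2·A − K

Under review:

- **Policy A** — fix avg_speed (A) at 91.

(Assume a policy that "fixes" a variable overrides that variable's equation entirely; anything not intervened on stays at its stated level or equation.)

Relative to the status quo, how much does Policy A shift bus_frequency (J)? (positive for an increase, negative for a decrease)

Baseline:
  A = 66
  J = 110 − 4·66 = -154
Policy A (A := 91):
  A = 91
  J = 110 − 4·91 = -254
Change in J: -254 − (-154) = -100

-100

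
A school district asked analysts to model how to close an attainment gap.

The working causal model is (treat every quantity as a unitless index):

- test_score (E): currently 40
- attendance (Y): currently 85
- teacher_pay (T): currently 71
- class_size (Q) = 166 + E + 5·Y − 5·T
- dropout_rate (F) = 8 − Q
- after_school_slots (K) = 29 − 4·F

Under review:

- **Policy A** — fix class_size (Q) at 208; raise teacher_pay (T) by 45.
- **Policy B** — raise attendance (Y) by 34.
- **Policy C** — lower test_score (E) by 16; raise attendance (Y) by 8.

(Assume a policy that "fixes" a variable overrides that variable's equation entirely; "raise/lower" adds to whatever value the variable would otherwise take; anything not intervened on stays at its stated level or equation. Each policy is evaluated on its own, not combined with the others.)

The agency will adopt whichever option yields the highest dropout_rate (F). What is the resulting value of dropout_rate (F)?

Policy A (Q := 208, T + 45):
  E = 40
  Y = 85
  T = 71 + 45 = 116
  Q = 208
  F = 8 − 208 = -200
Policy B (Y + 34):
  E = 40
  Y = 85 + 34 = 119
  T = 71
  Q = 166 + 40 + 5·119 − 5·71 = 446
  F = 8 − 446 = -438
Policy C (E − 16, Y + 8):
  E = 40 − 16 = 24
  Y = 85 + 8 = 93
  T = 71
  Q = 166 + 24 + 5·93 − 5·71 = 300
  F = 8 − 300 = -292
Comparing — Policy A: F=-200, Policy B: F=-438, Policy C: F=-292. Highest is -200 (Policy A).

-200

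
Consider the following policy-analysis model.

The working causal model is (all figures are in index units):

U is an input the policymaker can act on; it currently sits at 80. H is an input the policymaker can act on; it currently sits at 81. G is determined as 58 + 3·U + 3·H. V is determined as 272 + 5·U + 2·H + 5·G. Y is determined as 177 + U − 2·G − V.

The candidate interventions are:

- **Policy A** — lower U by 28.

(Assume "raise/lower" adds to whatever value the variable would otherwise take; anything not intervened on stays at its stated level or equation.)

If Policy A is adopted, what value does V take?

Policy A (U − 28):
  U = 80 − 28 = 52
  H = 81
  G = 58 + 3·52 + 3·81 = 457
  V = 272 + 5·52 + 2·81 + 5·457 = 2979

2979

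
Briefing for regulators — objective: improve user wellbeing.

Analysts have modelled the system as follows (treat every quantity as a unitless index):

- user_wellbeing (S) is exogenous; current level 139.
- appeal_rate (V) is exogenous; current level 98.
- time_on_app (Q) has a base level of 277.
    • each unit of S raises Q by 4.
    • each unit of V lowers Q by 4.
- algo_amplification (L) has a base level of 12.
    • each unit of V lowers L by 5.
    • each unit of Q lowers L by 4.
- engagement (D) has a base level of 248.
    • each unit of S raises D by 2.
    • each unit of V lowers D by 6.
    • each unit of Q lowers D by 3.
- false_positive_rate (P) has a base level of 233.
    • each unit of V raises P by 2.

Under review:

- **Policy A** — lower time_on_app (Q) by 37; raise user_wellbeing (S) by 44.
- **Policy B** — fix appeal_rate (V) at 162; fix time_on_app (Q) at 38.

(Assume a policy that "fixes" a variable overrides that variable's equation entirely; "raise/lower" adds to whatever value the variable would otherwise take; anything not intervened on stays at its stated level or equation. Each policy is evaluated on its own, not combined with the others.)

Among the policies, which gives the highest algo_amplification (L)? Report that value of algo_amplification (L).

Policy A (Q − 37, S + 44):
  S = 139 + 44 = 183
  V = 98
  Q = 277 + 4·183 − 4·98 (−37 from intervention) = 580
  L = 12 − 5·98 − 4·580 = -2798
Policy B (V := 162, Q := 38):
  S = 139
  V = 162
  Q = 38
  L = 12 − 5·162 − 4·38 = -950
Comparing — Policy A: L=-2798, Policy B: L=-950. Highest is -950 (Policy B).

-950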